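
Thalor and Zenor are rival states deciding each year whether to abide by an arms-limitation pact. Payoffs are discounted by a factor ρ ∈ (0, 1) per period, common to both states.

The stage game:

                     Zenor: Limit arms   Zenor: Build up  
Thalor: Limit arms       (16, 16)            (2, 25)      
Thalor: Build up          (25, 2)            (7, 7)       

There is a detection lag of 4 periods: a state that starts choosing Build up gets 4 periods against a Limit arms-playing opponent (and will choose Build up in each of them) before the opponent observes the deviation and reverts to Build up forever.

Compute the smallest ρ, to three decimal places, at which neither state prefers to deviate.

0.841

The best deviation is to choose Build up for all 4 undetected periods, earning 25 each, then 7 forever once detected.
Deviation value: 25(1−ρ^4)/(1−ρ) + 7ρ^4/(1−ρ); cooperation value: 16/(1−ρ).
IC: 16 ≥ 25(1−ρ^4) + 7ρ^4 = 25 − 18ρ^4.
So ρ^4 ≥ 9/18 = 1/2, giving ρ ≥ (1/2)^(1/4) ≈ 0.841.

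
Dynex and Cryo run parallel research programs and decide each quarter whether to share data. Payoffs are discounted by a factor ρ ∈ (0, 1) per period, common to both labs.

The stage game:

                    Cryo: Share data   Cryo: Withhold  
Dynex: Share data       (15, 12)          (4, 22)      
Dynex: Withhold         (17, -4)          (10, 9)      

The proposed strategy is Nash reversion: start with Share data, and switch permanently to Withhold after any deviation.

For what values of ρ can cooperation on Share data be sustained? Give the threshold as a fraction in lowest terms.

10/13

For Dynex: deviation gain 17−15 = 2, per-period punishment loss 15−10 = 5. IC gives ρ ≥ 2/7.
For Cryo: gain 10, loss 3 per period, so ρ ≥ 10/13.
The tighter constraint is Cryo's, so cooperation needs ρ ≥ 10/13.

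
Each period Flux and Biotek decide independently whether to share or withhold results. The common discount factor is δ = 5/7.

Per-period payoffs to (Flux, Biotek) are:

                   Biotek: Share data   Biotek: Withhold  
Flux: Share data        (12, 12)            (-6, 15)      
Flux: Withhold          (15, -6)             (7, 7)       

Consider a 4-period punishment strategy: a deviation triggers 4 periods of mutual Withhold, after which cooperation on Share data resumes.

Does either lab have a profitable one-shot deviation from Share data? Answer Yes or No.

IC: δ+…+δ^4 ≥ (15−12)/(12−7) = 3/5.
At δ = 5/7: partial sum = 1.8492 ≥ 0.6000. Cooperation sustainable.

No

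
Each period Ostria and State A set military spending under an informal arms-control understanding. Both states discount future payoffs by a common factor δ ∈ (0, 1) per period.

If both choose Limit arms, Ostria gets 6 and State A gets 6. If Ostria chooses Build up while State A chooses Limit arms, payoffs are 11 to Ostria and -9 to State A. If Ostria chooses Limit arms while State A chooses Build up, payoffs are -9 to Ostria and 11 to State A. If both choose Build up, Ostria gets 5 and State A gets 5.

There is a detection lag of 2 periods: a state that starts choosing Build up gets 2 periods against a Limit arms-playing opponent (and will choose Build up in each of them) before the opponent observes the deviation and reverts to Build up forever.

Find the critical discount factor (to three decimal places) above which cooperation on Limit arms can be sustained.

0.913

The best deviation is to choose Build up for all 2 undetected periods, earning 11 each, then 5 forever once detected.
Deviation value: 11(1−δ^2)/(1−δ) + 5δ^2/(1−δ); cooperation value: 6/(1−δ).
IC: 6 ≥ 11(1−δ^2) + 5δ^2 = 11 − 6δ^2.
So δ^2 ≥ 5/6, giving δ ≥ (5/6)^(1/2) ≈ 0.913.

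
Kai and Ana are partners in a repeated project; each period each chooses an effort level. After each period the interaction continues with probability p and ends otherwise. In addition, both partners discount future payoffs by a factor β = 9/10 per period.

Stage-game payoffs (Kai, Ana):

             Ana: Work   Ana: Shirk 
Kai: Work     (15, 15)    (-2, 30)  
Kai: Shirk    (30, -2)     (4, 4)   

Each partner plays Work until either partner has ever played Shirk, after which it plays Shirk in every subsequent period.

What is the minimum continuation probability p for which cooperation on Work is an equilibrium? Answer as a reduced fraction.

With continuation probability p and discount β, the effective per-period discount factor is βp.
Grim-trigger IC: βp ≥ (30−15)/(30−4) = 15/26.
So p ≥ (15/26)/(9/10) = 25/39.

25/39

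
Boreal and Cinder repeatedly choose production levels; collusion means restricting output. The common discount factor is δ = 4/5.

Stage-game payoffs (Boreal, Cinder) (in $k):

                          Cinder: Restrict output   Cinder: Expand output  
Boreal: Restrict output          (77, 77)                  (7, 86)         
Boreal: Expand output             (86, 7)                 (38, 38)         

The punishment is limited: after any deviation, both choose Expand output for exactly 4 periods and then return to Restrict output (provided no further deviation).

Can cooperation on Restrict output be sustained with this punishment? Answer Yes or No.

IC: δ+…+δ^4 ≥ (86−77)/(77−38) = 3/13.
At δ = 4/5: partial sum = 2.3616 ≥ 0.2308. Cooperation sustainable.

Yes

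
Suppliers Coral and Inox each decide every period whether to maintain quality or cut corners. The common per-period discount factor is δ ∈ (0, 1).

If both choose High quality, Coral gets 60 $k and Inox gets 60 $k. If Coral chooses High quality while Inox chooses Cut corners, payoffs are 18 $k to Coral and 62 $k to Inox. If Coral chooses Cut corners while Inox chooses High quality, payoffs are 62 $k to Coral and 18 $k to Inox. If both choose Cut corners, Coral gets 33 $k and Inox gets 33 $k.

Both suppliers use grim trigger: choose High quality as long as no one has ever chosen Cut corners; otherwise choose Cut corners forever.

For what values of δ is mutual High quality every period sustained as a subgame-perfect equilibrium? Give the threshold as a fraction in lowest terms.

Cooperation forever yields 60 each period: 60/(1−δ).
Deviating yields 62 once, then 33 forever: 62 + 33δ/(1−δ).
No profitable deviation requires 60/(1−δ) ≥ 62 + 33δ/(1−δ).
Multiplying by (1−δ): 60 ≥ 62(1−δ) + 33δ = 62 − 29δ.
So 29δ ≥ 2, i.e. δ ≥ 2/29.

2/29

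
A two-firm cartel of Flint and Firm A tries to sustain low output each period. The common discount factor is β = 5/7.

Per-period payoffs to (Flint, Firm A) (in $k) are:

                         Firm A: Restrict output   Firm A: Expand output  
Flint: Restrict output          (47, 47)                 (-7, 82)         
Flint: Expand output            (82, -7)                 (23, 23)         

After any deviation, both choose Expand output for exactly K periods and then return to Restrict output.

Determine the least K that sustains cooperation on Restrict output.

IC: β(1−β^K)/(1−β) ≥ (82−47)/(47−23) = 35/24.
With β = 5/7: need 1 − β^K ≥ 35/24·(1−5/7)/(5/7), i.e. β^K ≤ 0.4167.
Since (5/7)^2 = 0.5102 and (5/7)^3 = 0.3644, the smallest such K is 3.

3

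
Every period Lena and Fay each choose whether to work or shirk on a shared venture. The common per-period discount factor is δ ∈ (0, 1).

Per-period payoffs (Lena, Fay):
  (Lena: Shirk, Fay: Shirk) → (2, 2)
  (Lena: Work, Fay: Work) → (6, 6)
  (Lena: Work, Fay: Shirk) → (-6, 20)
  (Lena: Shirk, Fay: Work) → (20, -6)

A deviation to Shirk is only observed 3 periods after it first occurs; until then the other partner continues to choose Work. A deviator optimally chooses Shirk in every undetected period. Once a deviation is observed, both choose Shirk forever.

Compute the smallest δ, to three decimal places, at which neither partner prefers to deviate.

0.920

A deviator earns 20 for 3 periods, then 2 forever; cooperating earns 6 forever. Multiplying the IC by (1−δ):
6 ≥ 20(1−δ^3) + 2δ^3, so 18·δ^3 ≥ 14 and δ^3 ≥ 7/9.
δ ≥ (7/9)^(1/3) ≈ 0.920.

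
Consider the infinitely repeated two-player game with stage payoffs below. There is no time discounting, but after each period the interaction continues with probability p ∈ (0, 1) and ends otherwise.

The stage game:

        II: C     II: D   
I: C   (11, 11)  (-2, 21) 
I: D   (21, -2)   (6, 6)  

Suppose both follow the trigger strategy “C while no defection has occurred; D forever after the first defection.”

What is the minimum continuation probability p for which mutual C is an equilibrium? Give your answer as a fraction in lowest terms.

2/3

Expected cooperation value is 11 + p·11 + p²·11 + … = 11/(1−p); deviation gives 21 + p·6/(1−p).
11 ≥ 21(1−p) + 6p ⇒ 15p ≥ 10 ⇒ p ≥ 10/15 = 2/3.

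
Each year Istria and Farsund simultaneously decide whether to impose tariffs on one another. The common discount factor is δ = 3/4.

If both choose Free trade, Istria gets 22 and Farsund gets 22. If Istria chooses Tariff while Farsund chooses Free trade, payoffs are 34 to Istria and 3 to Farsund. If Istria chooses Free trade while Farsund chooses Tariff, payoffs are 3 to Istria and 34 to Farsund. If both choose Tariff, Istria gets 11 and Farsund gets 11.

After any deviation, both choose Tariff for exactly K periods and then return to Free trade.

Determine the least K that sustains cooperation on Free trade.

Need Σ_{k=1}^{K} δ^k ≥ (34−22)/(22−11) = 1.0909 at δ = 3/4.
At K = 1 the sum is 0.7500 < 1.0909; at K = 2 it is 1.3125 ≥ 1.0909.
So the minimum punishment length is K = 2.

2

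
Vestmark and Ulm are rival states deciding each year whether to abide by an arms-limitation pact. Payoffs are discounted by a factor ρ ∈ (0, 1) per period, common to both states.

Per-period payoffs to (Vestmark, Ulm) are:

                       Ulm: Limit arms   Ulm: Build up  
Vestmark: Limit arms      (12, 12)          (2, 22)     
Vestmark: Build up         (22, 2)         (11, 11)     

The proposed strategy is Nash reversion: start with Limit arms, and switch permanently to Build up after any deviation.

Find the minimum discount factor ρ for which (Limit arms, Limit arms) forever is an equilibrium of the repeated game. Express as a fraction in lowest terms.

10/11

Cooperation forever yields 12 each period: 12/(1−ρ).
Deviating yields 22 once, then 11 forever: 22 + 11ρ/(1−ρ).
No profitable deviation requires 12/(1−ρ) ≥ 22 + 11ρ/(1−ρ).
Multiplying by (1−ρ): 12 ≥ 22(1−ρ) + 11ρ = 22 − 11ρ.
So 11ρ ≥ 10, i.e. ρ ≥ 10/11.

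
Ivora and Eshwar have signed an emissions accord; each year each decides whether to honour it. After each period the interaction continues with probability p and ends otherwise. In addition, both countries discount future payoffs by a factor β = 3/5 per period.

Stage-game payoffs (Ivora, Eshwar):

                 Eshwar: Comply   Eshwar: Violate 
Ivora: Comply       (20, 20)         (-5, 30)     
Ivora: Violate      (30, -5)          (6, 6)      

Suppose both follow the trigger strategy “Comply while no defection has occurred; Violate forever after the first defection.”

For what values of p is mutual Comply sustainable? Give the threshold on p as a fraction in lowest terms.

With continuation probability p and discount β, the effective per-period discount factor is βp.
Grim-trigger IC: βp ≥ (30−20)/(30−6) = 5/12.
So p ≥ (5/12)/(3/5) = 25/36.

25/36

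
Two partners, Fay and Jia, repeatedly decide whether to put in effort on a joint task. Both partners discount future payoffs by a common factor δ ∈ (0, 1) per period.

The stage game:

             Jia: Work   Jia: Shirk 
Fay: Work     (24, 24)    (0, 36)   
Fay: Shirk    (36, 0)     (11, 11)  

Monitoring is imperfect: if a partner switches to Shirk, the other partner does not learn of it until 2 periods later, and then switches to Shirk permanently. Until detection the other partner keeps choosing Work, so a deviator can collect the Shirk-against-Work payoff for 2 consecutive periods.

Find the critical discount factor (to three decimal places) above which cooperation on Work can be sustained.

A deviator earns 36 for 2 periods, then 11 forever; cooperating earns 24 forever. Multiplying the IC by (1−δ):
24 ≥ 36(1−δ^2) + 11δ^2, so 25·δ^2 ≥ 12 and δ^2 ≥ 12/25.
δ ≥ (12/25)^(1/2) ≈ 0.693.

0.693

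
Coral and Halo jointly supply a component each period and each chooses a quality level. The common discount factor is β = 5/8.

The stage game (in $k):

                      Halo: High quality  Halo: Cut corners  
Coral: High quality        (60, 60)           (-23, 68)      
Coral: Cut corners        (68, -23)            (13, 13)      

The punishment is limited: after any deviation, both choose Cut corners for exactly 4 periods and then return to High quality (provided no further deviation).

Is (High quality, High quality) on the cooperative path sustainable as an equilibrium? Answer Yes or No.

Comparing payoff streams over the 5 periods until play realigns: cooperate → 60(1+β+…+β^4); deviate → 68 + 13(β+…+β^4).
Cooperation is sustained iff (60−13)(β+…+β^4) ≥ 68−60.
β+…+β^4 = 5/8·(1−(5/8)^4)/(1−5/8) = 1.4124, and (68−60)/(60−13) = 0.1702.
1.4124 ≥ 0.1702, so cooperation is sustainable.

Yes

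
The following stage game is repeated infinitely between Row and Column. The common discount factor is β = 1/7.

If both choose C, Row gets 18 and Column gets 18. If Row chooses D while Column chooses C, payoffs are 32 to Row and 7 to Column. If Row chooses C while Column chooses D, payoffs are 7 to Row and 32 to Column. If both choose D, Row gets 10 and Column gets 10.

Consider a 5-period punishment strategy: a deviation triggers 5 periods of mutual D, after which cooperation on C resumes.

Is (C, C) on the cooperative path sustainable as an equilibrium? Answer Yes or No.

Comparing payoff streams over the 6 periods until play realigns: cooperate → 18(1+β+…+β^5); deviate → 32 + 10(β+…+β^5).
Cooperation is sustained iff (18−10)(β+…+β^5) ≥ 32−18.
β+…+β^5 = 1/7·(1−(1/7)^5)/(1−1/7) = 0.1667, and (32−18)/(18−10) = 1.7500.
0.1667 < 1.7500, so cooperation is not sustainable.

No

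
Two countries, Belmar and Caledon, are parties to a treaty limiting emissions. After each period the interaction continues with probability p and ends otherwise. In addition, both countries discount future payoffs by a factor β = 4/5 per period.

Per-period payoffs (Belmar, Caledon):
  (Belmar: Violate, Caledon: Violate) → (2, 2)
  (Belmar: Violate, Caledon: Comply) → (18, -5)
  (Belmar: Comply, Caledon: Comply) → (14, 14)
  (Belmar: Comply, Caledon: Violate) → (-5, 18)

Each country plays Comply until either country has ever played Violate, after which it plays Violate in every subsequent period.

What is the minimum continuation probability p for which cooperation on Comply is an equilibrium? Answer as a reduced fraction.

Expected continuation weight on next period's payoff is β·p = 4/5·p, which plays the role of the discount factor.
Cooperation requires 4/5·p ≥ (18−14)/(18−2) = 1/4, hence p ≥ 5/16.

5/16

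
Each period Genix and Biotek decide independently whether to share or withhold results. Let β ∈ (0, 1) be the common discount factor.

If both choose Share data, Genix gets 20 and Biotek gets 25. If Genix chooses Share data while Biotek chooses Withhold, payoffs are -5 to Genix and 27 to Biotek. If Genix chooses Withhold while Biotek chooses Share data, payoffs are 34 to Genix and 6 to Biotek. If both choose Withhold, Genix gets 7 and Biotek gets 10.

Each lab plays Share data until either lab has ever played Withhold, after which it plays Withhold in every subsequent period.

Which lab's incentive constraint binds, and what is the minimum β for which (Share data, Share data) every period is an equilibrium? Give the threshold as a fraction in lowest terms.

Genix; β ≥ 14/27

For Genix: deviation gain 34−20 = 14, per-period punishment loss 20−7 = 13. IC gives β ≥ 14/27.
For Biotek: gain 2, loss 15 per period, so β ≥ 2/17.
The tighter constraint is Genix's, so cooperation needs β ≥ 14/27.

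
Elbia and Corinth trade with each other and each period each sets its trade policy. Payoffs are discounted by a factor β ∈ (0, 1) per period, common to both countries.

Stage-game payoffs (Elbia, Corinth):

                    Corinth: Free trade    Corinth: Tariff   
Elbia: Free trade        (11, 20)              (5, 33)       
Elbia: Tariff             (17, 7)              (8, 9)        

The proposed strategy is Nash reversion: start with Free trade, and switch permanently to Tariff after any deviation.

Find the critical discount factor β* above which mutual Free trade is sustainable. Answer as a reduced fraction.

2/3

Elbia: cooperation gives 11 each period; deviation gives 17 once then 8 forever.
  11/(1−β) ≥ 17 + 8β/(1−β) ⇒ β ≥ 6/9 = 2/3.
Corinth: cooperation gives 20 each period; deviation gives 33 once then 9 forever.
  β ≥ 13/24.
Both must hold, so the binding constraint is Elbia's: β ≥ 2/3.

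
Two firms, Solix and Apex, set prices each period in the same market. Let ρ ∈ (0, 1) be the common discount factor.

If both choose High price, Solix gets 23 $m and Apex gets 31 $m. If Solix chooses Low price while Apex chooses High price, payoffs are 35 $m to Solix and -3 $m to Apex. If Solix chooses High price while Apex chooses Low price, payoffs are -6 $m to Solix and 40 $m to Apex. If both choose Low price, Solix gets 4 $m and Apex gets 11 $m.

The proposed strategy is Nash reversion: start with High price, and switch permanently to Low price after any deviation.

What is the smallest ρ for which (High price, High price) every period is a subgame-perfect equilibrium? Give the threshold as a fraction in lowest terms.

For Solix: deviation gain 35−23 = 12, per-period punishment loss 23−4 = 19. IC gives ρ ≥ 12/31.
For Apex: gain 9, loss 20 per period, so ρ ≥ 9/29.
The tighter constraint is Solix's, so cooperation needs ρ ≥ 12/31.

12/31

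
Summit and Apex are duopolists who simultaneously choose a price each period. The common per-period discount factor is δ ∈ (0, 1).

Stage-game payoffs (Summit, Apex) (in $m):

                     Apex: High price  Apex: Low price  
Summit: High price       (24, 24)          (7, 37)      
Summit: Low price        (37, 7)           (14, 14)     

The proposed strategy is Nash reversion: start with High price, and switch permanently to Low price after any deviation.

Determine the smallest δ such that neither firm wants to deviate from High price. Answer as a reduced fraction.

Under grim trigger the critical discount factor is (T−C)/(T−P) with T = 37, C = 24, P = 14.
δ* = (37−24)/(37−14) = 13/23.

13/23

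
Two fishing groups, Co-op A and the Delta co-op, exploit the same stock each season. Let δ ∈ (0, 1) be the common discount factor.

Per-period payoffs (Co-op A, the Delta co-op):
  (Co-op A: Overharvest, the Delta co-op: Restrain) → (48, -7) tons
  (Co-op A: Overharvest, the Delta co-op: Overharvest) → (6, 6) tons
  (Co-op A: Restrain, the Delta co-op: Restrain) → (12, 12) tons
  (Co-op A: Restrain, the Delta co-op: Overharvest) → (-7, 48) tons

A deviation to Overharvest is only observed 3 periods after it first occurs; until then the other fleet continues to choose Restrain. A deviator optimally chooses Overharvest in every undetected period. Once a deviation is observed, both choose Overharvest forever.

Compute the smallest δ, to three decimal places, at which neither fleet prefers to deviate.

A deviator earns 48 for 3 periods, then 6 forever; cooperating earns 12 forever. Multiplying the IC by (1−δ):
12 ≥ 48(1−δ^3) + 6δ^3, so 42·δ^3 ≥ 36 and δ^3 ≥ 6/7.
δ ≥ (6/7)^(1/3) ≈ 0.950.

0.950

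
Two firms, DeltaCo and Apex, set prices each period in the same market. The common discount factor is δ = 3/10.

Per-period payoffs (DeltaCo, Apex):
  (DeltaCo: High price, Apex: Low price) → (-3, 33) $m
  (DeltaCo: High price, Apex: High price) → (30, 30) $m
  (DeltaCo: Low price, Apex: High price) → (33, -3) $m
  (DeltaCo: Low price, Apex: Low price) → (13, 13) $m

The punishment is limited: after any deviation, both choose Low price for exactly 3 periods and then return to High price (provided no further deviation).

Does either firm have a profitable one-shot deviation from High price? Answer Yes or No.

Comparing payoff streams over the 4 periods until play realigns: cooperate → 30(1+δ+…+δ^3); deviate → 33 + 13(δ+…+δ^3).
Cooperation is sustained iff (30−13)(δ+…+δ^3) ≥ 33−30.
δ+…+δ^3 = 3/10·(1−(3/10)^3)/(1−3/10) = 0.4170, and (33−30)/(30−13) = 0.1765.
0.4170 ≥ 0.1765, so cooperation is sustainable.

No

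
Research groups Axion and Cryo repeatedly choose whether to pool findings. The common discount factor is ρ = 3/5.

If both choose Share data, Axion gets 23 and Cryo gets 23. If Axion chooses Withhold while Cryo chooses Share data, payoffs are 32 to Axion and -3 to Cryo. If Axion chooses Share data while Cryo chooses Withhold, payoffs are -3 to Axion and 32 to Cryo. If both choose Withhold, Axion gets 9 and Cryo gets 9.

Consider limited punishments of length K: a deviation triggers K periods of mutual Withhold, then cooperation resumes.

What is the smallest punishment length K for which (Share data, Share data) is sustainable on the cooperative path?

No profitable deviation requires (23−9)(ρ+…+ρ^K) ≥ 32−23, i.e. ρ+…+ρ^K ≥ 9/14 ≈ 0.6429.
With ρ = 3/5, the partial sums are K=1: 0.6000, K=2: 0.9600.
K = 2 is the first length at which the sum reaches 0.6429.

2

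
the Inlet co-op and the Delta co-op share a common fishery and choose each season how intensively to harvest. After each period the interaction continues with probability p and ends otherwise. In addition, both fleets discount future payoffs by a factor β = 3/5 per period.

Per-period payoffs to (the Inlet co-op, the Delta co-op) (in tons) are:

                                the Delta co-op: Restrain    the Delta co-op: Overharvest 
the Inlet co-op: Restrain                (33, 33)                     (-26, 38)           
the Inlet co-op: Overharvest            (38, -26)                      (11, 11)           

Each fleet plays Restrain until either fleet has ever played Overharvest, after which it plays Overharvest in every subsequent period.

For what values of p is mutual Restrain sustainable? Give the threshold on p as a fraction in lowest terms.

25/81

With continuation probability p and discount β, the effective per-period discount factor is βp.
Grim-trigger IC: βp ≥ (38−33)/(38−11) = 5/27.
So p ≥ (5/27)/(3/5) = 25/81.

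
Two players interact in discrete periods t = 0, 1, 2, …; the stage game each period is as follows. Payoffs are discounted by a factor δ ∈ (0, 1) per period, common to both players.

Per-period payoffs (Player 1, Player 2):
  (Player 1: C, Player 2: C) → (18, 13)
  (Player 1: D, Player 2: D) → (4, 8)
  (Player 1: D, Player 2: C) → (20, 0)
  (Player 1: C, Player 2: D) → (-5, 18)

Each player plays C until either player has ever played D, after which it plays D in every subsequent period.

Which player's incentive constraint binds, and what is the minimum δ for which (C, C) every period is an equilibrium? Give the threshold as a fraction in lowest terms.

Player 2; δ ≥ 1/2

For Player 1: deviation gain 20−18 = 2, per-period punishment loss 18−4 = 14. IC gives δ ≥ 2/16 = 1/8.
For Player 2: gain 5, loss 5 per period, so δ ≥ 5/10 = 1/2.
The tighter constraint is Player 2's, so cooperation needs δ ≥ 1/2.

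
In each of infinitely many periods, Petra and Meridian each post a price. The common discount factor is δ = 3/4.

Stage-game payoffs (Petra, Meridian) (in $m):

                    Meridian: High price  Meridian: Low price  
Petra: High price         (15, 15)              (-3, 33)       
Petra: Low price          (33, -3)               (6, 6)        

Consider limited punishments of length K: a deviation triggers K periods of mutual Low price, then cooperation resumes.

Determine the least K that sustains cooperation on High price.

4

IC: δ(1−δ^K)/(1−δ) ≥ (33−15)/(15−6) = 2.
With δ = 3/4: need 1 − δ^K ≥ 2·(1−3/4)/(3/4), i.e. δ^K ≤ 0.3333.
Since (3/4)^3 = 0.4219 and (3/4)^4 = 0.3164, the smallest such K is 4.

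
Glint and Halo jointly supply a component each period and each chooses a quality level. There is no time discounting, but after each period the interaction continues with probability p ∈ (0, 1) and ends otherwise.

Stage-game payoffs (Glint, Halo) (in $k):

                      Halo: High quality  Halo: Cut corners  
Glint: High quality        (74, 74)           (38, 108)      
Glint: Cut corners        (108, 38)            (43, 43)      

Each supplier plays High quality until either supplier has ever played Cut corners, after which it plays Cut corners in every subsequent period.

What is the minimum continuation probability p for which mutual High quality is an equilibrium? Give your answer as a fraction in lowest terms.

With no time discounting, the continuation probability p plays the role of the discount factor.
Grim-trigger IC: 74/(1−p) ≥ 108 + 43p/(1−p) ⇒ p ≥ (108−74)/(108−43) = 34/65.

34/65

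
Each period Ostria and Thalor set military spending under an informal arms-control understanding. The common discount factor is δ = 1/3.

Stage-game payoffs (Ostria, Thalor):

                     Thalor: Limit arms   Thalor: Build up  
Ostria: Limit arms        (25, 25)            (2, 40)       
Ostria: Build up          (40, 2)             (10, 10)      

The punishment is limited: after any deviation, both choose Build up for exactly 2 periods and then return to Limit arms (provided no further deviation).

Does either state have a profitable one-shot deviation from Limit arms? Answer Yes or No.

Yes

A one-shot deviation gives 40 now, then 10 for 2 periods, then back to 25.
Gain from deviating: (40−25) today; loss: (25−10) in each of the next 2 periods.
No-deviation condition: (25−10)(δ+…+δ^2) ≥ 40−25, i.e. δ+…+δ^2 ≥ 1.
At δ = 1/3: δ+…+δ^2 = 0.4444 < 1.0000.
So cooperation is not sustainable.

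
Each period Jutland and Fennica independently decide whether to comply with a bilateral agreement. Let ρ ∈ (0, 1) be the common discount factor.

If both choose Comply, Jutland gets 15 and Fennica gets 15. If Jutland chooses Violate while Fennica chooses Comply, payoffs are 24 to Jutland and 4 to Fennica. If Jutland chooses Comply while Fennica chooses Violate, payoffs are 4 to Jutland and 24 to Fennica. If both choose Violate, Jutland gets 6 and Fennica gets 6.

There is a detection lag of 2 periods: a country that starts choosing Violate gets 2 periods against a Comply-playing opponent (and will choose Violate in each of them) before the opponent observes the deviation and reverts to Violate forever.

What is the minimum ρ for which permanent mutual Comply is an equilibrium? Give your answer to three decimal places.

Deviating for the 2 undetected periods gains 24−15 = 9 per period over cooperation, then loses 15−6 = 9 per period forever once punishment starts.
Gain: 9(1 + ρ + … + ρ^1); loss: 9·ρ^2/(1−ρ).
No profitable deviation ⇔ 9(1−ρ^2) ≤ 9·ρ^2, i.e. ρ^2 ≥ 9/(9+9) = 1/2.
Hence ρ ≥ (1/2)^(1/2) ≈ 0.707.

0.707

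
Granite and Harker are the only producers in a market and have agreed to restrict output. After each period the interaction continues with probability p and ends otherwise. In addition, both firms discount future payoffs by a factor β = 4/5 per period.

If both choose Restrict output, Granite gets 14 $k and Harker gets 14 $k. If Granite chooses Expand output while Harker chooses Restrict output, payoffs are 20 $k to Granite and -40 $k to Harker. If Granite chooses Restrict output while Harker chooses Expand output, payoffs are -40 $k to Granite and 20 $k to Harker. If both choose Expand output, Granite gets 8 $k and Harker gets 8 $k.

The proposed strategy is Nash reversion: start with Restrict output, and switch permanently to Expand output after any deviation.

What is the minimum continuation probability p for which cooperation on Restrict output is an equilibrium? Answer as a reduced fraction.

5/8

With continuation probability p and discount β, the effective per-period discount factor is βp.
Grim-trigger IC: βp ≥ (20−14)/(20−8) = 1/2.
So p ≥ (1/2)/(4/5) = 5/8.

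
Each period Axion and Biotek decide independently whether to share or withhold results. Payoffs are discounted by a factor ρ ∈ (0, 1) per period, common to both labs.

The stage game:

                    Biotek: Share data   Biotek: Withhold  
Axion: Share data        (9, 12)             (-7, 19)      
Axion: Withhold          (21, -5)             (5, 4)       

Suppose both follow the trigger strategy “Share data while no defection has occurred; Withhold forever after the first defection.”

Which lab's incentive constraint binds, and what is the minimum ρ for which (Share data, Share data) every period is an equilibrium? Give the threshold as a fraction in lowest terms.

Axion; ρ ≥ 3/4

For Axion: deviation gain 21−9 = 12, per-period punishment loss 9−5 = 4. IC gives ρ ≥ 12/16 = 3/4.
For Biotek: gain 7, loss 8 per period, so ρ ≥ 7/15.
The tighter constraint is Axion's, so cooperation needs ρ ≥ 3/4.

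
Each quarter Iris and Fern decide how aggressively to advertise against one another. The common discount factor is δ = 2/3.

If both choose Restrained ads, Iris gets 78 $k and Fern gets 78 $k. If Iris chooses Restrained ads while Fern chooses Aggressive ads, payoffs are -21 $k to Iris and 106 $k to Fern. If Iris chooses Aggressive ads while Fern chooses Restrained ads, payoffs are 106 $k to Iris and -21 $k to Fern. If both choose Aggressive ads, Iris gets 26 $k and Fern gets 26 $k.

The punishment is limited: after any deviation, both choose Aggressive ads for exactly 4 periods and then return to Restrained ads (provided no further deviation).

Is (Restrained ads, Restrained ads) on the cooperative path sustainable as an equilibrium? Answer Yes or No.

Yes

IC: δ+…+δ^4 ≥ (106−78)/(78−26) = 7/13.
At δ = 2/3: partial sum = 1.6049 ≥ 0.5385. Cooperation sustainable.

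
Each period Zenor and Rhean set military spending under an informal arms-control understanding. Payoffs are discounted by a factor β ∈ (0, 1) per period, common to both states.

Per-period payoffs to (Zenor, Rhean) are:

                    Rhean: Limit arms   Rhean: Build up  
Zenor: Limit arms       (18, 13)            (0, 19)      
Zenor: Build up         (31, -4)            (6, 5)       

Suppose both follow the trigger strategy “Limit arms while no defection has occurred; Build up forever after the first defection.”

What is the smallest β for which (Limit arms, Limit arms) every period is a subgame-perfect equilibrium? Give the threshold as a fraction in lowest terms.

13/25

Zenor: cooperation gives 18 each period; deviation gives 31 once then 6 forever.
  18/(1−β) ≥ 31 + 6β/(1−β) ⇒ β ≥ 13/25.
Rhean: cooperation gives 13 each period; deviation gives 19 once then 5 forever.
  β ≥ 6/14 = 3/7.
Both must hold, so the binding constraint is Zenor's: β ≥ 13/25.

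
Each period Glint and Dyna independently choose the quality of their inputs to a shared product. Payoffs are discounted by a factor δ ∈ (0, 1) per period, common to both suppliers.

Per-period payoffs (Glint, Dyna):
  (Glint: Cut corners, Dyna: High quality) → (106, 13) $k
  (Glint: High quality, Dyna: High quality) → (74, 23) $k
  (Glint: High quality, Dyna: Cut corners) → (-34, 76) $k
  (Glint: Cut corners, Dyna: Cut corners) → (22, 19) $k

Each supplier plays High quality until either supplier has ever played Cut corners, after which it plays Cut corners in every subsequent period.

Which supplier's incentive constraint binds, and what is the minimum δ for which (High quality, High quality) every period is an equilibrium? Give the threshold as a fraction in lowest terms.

Glint: cooperation gives 74 each period; deviation gives 106 once then 22 forever.
  74/(1−δ) ≥ 106 + 22δ/(1−δ) ⇒ δ ≥ 32/84 = 8/21.
Dyna: cooperation gives 23 each period; deviation gives 76 once then 19 forever.
  δ ≥ 53/57.
Both must hold, so the binding constraint is Dyna's: δ ≥ 53/57.

Dyna; δ ≥ 53/57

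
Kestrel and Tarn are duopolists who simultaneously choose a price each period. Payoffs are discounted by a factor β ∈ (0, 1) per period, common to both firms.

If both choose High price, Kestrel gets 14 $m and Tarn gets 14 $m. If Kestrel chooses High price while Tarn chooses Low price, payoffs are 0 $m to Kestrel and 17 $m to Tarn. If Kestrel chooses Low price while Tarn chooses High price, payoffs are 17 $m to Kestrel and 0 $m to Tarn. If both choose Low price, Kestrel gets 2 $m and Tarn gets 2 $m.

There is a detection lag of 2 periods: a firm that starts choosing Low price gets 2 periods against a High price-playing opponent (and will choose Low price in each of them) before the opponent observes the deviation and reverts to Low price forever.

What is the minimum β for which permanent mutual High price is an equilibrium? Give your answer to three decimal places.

Deviating for the 2 undetected periods gains 17−14 = 3 per period over cooperation, then loses 14−2 = 12 per period forever once punishment starts.
Gain: 3(1 + β + … + β^1); loss: 12·β^2/(1−β).
No profitable deviation ⇔ 3(1−β^2) ≤ 12·β^2, i.e. β^2 ≥ 3/(3+12) = 1/5.
Hence β ≥ (1/5)^(1/2) ≈ 0.447.

0.447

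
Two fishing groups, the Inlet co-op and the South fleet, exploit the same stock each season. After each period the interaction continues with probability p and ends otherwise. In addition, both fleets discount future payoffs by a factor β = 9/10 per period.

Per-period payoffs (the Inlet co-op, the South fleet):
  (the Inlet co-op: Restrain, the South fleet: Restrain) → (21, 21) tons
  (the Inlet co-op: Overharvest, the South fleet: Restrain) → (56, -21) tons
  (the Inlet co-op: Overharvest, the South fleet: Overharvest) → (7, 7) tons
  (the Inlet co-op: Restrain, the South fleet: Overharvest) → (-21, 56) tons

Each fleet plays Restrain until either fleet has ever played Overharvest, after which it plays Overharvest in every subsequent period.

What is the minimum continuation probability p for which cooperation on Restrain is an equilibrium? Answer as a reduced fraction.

50/63

Expected continuation weight on next period's payoff is β·p = 9/10·p, which plays the role of the discount factor.
Cooperation requires 9/10·p ≥ (56−21)/(56−7) = 5/7, hence p ≥ 50/63.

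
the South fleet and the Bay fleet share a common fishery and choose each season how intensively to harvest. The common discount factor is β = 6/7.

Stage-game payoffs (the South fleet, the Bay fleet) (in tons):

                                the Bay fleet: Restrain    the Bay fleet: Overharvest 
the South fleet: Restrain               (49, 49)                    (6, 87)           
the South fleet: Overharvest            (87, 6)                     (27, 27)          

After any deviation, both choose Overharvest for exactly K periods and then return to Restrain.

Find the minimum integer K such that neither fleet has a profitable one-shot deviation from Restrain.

3

IC: β(1−β^K)/(1−β) ≥ (87−49)/(49−27) = 19/11.
With β = 6/7: need 1 − β^K ≥ 19/11·(1−6/7)/(6/7), i.e. β^K ≤ 0.7121.
Since (6/7)^2 = 0.7347 and (6/7)^3 = 0.6297, the smallest such K is 3.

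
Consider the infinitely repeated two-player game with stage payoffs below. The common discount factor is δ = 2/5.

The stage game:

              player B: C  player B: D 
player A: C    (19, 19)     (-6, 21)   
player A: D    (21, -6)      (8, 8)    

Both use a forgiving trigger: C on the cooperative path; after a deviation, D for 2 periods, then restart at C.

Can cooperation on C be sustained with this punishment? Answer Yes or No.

IC: δ+…+δ^2 ≥ (21−19)/(19−8) = 2/11.
At δ = 2/5: partial sum = 0.5600 ≥ 0.1818. Cooperation sustainable.

Yes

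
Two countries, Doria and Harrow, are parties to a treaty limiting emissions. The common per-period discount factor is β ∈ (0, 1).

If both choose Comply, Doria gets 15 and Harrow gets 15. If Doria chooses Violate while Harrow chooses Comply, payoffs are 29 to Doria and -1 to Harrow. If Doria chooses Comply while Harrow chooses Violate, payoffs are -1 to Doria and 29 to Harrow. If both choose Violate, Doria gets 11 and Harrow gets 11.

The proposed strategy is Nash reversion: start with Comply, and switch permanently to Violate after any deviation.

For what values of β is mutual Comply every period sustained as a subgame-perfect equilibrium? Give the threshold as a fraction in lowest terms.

One-period gain from deviating is 29 − 15 = 14. The loss is 15 − 11 = 4 in every subsequent period, with present value 4·β/(1−β).
Deviation is unprofitable when 4·β/(1−β) ≥ 14, i.e. β/(1−β) ≥ 7/2.
Equivalently β ≥ 14/(14+4) = 7/9.

7/9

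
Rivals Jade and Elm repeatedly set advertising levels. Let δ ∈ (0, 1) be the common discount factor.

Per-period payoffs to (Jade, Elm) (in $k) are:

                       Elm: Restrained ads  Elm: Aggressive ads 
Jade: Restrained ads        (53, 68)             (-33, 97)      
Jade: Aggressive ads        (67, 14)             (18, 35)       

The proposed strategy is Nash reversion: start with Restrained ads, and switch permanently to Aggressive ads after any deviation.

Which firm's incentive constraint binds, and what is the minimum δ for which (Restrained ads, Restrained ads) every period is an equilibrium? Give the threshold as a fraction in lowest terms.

Elm; δ ≥ 29/62

Jade: cooperation gives 53 each period; deviation gives 67 once then 18 forever.
  53/(1−δ) ≥ 67 + 18δ/(1−δ) ⇒ δ ≥ 14/49 = 2/7.
Elm: cooperation gives 68 each period; deviation gives 97 once then 35 forever.
  δ ≥ 29/62.
Both must hold, so the binding constraint is Elm's: δ ≥ 29/62.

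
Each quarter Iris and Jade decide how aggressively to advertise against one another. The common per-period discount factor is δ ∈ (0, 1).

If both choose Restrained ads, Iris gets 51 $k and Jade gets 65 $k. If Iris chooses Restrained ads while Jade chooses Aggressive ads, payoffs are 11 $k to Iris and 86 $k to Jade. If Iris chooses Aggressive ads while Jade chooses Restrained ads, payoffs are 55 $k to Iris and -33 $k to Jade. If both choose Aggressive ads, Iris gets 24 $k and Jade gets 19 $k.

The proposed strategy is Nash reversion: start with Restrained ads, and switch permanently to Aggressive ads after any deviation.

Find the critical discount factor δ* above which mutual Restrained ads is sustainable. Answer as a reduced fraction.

For Iris: deviation gain 55−51 = 4, per-period punishment loss 51−24 = 27. IC gives δ ≥ 4/31.
For Jade: gain 21, loss 46 per period, so δ ≥ 21/67.
The tighter constraint is Jade's, so cooperation needs δ ≥ 21/67.

21/67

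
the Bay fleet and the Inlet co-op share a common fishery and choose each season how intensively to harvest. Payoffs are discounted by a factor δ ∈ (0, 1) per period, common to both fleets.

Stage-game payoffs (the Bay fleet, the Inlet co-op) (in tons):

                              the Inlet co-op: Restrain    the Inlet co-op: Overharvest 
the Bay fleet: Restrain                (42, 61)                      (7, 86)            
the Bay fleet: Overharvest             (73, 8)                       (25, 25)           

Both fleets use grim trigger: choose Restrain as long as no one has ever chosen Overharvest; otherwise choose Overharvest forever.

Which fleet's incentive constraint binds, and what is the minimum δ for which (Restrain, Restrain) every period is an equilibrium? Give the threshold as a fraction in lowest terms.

the Bay fleet; δ ≥ 31/48

the Bay fleet: cooperation gives 42 each period; deviation gives 73 once then 25 forever.
  42/(1−δ) ≥ 73 + 25δ/(1−δ) ⇒ δ ≥ 31/48.
the Inlet co-op: cooperation gives 61 each period; deviation gives 86 once then 25 forever.
  δ ≥ 25/61.
Both must hold, so the binding constraint is the Bay fleet's: δ ≥ 31/48.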